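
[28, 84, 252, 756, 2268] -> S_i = 28*3^i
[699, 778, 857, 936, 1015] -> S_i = 699 + 79*i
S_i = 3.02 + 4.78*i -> [3.02, 7.8, 12.58, 17.36, 22.14]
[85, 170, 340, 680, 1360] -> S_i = 85*2^i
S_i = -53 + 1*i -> [-53, -52, -51, -50, -49]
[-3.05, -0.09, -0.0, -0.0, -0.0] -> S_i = -3.05*0.03^i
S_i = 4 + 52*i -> [4, 56, 108, 160, 212]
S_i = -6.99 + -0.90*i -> [-6.99, -7.89, -8.79, -9.69, -10.59]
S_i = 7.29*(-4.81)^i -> [7.29, -35.06, 168.66, -811.27, 3902.18]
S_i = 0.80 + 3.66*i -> [0.8, 4.46, 8.12, 11.78, 15.44]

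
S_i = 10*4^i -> [10, 40, 160, 640, 2560]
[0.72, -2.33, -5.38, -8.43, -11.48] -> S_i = 0.72 + -3.05*i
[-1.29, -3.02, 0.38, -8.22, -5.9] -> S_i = Random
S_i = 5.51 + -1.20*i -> [5.51, 4.31, 3.11, 1.91, 0.71]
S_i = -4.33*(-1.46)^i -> [-4.33, 6.32, -9.23, 13.48, -19.67]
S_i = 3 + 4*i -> [3, 7, 11, 15, 19]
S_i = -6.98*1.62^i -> [-6.98, -11.31, -18.32, -29.68, -48.07]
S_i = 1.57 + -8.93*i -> [1.57, -7.36, -16.29, -25.22, -34.15]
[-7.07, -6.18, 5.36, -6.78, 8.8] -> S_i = Random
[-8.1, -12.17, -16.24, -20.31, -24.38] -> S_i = -8.10 + -4.07*i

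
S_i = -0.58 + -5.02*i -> [-0.58, -5.6, -10.62, -15.64, -20.66]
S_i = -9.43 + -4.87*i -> [-9.43, -14.3, -19.17, -24.04, -28.91]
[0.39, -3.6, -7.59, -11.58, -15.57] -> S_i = 0.39 + -3.99*i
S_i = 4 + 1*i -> [4, 5, 6, 7, 8]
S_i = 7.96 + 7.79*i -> [7.96, 15.75, 23.54, 31.33, 39.12]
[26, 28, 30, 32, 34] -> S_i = 26 + 2*i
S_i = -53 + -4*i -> [-53, -57, -61, -65, -69]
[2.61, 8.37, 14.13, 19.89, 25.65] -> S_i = 2.61 + 5.76*i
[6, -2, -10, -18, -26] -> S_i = 6 + -8*i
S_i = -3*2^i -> [-3, -6, -12, -24, -48]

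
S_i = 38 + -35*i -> [38, 3, -32, -67, -102]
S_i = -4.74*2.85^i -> [-4.74, -13.51, -38.5, -109.73, -312.72]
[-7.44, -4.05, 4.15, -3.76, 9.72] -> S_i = Random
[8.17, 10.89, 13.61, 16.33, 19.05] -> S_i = 8.17 + 2.72*i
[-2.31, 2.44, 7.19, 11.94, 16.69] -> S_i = -2.31 + 4.75*i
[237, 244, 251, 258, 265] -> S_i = 237 + 7*i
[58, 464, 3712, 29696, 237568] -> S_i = 58*8^i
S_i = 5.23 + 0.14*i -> [5.23, 5.37, 5.51, 5.65, 5.79]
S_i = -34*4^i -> [-34, -136, -544, -2176, -8704]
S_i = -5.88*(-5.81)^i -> [-5.88, 34.16, -198.49, 1153.2, -6700.11]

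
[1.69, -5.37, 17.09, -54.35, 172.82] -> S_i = 1.69*(-3.18)^i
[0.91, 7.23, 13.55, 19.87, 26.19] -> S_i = 0.91 + 6.32*i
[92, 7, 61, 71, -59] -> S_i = Random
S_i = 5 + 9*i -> [5, 14, 23, 32, 41]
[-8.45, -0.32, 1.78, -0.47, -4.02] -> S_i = Random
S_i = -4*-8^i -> [-4, 32, -256, 2048, -16384]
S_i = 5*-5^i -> [5, -25, 125, -625, 3125]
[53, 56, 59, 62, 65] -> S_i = 53 + 3*i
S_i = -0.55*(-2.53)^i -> [-0.55, 1.39, -3.52, 8.91, -22.53]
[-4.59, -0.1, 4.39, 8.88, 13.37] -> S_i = -4.59 + 4.49*i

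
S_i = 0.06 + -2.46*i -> [0.06, -2.4, -4.86, -7.32, -9.78]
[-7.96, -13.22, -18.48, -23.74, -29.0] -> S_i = -7.96 + -5.26*i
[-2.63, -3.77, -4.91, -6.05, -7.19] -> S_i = -2.63 + -1.14*i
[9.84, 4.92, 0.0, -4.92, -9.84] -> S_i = 9.84 + -4.92*i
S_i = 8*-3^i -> [8, -24, 72, -216, 648]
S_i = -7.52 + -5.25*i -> [-7.52, -12.77, -18.02, -23.27, -28.52]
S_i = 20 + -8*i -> [20, 12, 4, -4, -12]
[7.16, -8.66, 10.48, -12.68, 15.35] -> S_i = 7.16*(-1.21)^i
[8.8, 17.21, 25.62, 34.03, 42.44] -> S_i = 8.80 + 8.41*i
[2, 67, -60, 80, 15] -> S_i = Random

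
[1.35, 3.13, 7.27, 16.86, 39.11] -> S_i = 1.35*2.32^i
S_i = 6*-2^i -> [6, -12, 24, -48, 96]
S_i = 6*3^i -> [6, 18, 54, 162, 486]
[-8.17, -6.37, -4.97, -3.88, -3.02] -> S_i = -8.17*0.78^i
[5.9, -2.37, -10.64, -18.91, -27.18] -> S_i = 5.90 + -8.27*i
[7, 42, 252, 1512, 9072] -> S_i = 7*6^i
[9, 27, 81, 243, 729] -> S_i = 9*3^i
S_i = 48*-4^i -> [48, -192, 768, -3072, 12288]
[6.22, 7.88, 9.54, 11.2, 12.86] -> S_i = 6.22 + 1.66*i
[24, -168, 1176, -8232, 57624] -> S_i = 24*-7^i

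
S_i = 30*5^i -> [30, 150, 750, 3750, 18750]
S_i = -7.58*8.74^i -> [-7.58, -66.25, -579.02, -5060.62, -44229.8]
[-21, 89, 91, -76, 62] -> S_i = Random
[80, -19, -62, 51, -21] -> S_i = Random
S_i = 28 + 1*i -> [28, 29, 30, 31, 32]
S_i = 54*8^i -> [54, 432, 3456, 27648, 221184]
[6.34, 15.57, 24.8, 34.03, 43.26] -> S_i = 6.34 + 9.23*i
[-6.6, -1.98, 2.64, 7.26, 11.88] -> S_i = -6.60 + 4.62*i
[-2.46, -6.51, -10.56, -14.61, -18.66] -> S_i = -2.46 + -4.05*i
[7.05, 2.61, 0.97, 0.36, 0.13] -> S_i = 7.05*0.37^i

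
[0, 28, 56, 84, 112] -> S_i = 0 + 28*i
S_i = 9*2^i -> [9, 18, 36, 72, 144]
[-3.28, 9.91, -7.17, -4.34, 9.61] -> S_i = Random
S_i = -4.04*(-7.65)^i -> [-4.04, 30.91, -236.43, 1808.7, -13836.53]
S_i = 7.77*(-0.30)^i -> [7.77, -2.33, 0.7, -0.21, 0.06]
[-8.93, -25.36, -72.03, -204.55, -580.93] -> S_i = -8.93*2.84^i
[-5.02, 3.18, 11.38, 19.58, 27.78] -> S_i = -5.02 + 8.20*i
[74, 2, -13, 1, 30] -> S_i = Random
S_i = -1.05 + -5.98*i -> [-1.05, -7.03, -13.01, -18.99, -24.97]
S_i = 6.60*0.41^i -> [6.6, 2.71, 1.11, 0.45, 0.19]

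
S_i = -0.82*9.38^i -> [-0.82, -7.69, -72.15, -676.74, -6347.83]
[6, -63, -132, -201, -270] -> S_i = 6 + -69*i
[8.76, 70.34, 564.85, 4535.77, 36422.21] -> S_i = 8.76*8.03^i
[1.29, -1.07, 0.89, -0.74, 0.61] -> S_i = 1.29*(-0.83)^i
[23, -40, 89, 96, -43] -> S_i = Random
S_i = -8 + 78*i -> [-8, 70, 148, 226, 304]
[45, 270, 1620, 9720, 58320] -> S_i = 45*6^i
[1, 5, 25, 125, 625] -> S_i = 1*5^i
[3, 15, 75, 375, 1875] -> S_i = 3*5^i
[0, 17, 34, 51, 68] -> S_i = 0 + 17*i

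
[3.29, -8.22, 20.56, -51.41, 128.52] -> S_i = 3.29*(-2.50)^i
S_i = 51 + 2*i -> [51, 53, 55, 57, 59]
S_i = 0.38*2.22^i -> [0.38, 0.84, 1.87, 4.16, 9.23]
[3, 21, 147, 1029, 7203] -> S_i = 3*7^i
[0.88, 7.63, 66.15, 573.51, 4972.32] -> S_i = 0.88*8.67^i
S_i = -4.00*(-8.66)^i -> [-4.0, 34.64, -299.98, 2597.85, -22497.36]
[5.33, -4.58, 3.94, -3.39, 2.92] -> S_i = 5.33*(-0.86)^i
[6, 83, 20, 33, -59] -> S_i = Random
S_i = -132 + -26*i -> [-132, -158, -184, -210, -236]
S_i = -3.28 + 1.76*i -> [-3.28, -1.52, 0.24, 2.0, 3.76]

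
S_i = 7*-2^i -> [7, -14, 28, -56, 112]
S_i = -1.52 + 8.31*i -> [-1.52, 6.79, 15.1, 23.41, 31.72]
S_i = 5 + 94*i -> [5, 99, 193, 287, 381]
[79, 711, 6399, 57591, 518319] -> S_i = 79*9^i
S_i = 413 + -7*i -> [413, 406, 399, 392, 385]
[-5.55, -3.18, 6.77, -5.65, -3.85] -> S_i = Random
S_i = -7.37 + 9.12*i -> [-7.37, 1.75, 10.87, 19.99, 29.11]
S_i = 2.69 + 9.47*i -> [2.69, 12.16, 21.63, 31.1, 40.57]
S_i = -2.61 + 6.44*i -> [-2.61, 3.83, 10.27, 16.71, 23.15]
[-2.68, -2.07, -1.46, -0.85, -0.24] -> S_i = -2.68 + 0.61*i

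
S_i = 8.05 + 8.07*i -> [8.05, 16.12, 24.19, 32.26, 40.33]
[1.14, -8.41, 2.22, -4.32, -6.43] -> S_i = Random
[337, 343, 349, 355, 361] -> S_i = 337 + 6*i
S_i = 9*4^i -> [9, 36, 144, 576, 2304]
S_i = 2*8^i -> [2, 16, 128, 1024, 8192]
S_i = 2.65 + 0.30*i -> [2.65, 2.95, 3.25, 3.55, 3.85]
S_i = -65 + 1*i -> [-65, -64, -63, -62, -61]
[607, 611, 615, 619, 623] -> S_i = 607 + 4*i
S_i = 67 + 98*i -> [67, 165, 263, 361, 459]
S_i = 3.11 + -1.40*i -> [3.11, 1.71, 0.31, -1.09, -2.49]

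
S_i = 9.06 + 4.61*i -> [9.06, 13.67, 18.28, 22.89, 27.5]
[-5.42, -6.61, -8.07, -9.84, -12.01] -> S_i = -5.42*1.22^i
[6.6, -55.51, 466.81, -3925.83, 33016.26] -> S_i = 6.60*(-8.41)^i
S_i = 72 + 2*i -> [72, 74, 76, 78, 80]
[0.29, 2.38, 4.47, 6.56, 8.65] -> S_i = 0.29 + 2.09*i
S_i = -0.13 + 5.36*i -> [-0.13, 5.23, 10.59, 15.95, 21.31]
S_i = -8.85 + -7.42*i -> [-8.85, -16.27, -23.69, -31.11, -38.53]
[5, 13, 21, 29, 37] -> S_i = 5 + 8*i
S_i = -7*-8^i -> [-7, 56, -448, 3584, -28672]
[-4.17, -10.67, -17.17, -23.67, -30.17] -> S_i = -4.17 + -6.50*i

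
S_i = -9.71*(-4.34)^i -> [-9.71, 42.14, -182.89, 793.76, -3444.91]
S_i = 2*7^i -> [2, 14, 98, 686, 4802]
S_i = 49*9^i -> [49, 441, 3969, 35721, 321489]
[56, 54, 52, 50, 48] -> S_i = 56 + -2*i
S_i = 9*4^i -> [9, 36, 144, 576, 2304]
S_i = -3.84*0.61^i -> [-3.84, -2.34, -1.43, -0.87, -0.53]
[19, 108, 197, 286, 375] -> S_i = 19 + 89*i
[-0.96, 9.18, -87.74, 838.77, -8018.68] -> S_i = -0.96*(-9.56)^i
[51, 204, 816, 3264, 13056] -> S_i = 51*4^i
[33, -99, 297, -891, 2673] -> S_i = 33*-3^i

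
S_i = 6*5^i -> [6, 30, 150, 750, 3750]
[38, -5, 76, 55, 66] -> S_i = Random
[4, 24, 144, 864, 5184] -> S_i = 4*6^i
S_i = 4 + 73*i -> [4, 77, 150, 223, 296]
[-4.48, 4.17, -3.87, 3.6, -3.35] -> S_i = -4.48*(-0.93)^i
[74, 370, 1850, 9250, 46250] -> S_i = 74*5^i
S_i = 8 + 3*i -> [8, 11, 14, 17, 20]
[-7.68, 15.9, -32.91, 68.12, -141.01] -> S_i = -7.68*(-2.07)^i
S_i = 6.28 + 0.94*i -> [6.28, 7.22, 8.16, 9.1, 10.04]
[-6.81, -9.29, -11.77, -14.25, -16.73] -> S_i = -6.81 + -2.48*i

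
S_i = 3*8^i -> [3, 24, 192, 1536, 12288]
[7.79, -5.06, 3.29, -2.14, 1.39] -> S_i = 7.79*(-0.65)^i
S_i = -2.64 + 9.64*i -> [-2.64, 7.0, 16.64, 26.28, 35.92]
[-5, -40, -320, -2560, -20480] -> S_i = -5*8^i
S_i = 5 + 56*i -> [5, 61, 117, 173, 229]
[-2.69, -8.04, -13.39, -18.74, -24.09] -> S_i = -2.69 + -5.35*i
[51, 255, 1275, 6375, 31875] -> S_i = 51*5^i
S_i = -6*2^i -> [-6, -12, -24, -48, -96]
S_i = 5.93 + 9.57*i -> [5.93, 15.5, 25.07, 34.64, 44.21]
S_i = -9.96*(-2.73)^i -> [-9.96, 27.19, -74.23, 202.65, -553.24]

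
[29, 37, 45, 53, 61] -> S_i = 29 + 8*i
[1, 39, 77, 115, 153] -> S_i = 1 + 38*i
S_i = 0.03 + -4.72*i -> [0.03, -4.69, -9.41, -14.13, -18.85]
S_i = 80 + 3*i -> [80, 83, 86, 89, 92]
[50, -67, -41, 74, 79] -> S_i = Random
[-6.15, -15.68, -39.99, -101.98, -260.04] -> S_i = -6.15*2.55^i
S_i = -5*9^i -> [-5, -45, -405, -3645, -32805]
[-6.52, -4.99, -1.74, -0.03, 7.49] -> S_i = Random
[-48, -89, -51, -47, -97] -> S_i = Random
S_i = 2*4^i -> [2, 8, 32, 128, 512]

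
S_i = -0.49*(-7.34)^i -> [-0.49, 3.6, -26.4, 193.77, -1422.26]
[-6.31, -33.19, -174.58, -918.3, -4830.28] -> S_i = -6.31*5.26^i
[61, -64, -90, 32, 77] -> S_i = Random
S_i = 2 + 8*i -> [2, 10, 18, 26, 34]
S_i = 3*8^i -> [3, 24, 192, 1536, 12288]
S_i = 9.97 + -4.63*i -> [9.97, 5.34, 0.71, -3.92, -8.55]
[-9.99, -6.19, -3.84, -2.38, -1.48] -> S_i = -9.99*0.62^i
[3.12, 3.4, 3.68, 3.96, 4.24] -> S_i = 3.12 + 0.28*i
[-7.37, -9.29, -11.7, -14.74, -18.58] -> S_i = -7.37*1.26^i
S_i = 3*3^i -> [3, 9, 27, 81, 243]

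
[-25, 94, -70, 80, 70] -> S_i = Random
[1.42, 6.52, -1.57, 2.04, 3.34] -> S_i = Random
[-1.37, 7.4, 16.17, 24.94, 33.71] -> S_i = -1.37 + 8.77*i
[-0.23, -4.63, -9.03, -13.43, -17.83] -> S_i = -0.23 + -4.40*i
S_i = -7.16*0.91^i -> [-7.16, -6.52, -5.93, -5.4, -4.91]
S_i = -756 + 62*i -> [-756, -694, -632, -570, -508]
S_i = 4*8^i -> [4, 32, 256, 2048, 16384]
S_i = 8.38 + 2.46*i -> [8.38, 10.84, 13.3, 15.76, 18.22]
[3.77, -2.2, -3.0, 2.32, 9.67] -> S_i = Random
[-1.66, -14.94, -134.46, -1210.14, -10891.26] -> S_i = -1.66*9.00^i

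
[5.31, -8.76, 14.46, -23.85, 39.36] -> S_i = 5.31*(-1.65)^i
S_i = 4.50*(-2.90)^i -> [4.5, -13.05, 37.84, -109.75, 318.28]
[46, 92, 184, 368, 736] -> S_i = 46*2^i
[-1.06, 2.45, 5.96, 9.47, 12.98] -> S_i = -1.06 + 3.51*i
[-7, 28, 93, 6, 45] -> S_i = Random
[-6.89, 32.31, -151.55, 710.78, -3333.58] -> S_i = -6.89*(-4.69)^i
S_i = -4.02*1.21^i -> [-4.02, -4.86, -5.89, -7.12, -8.62]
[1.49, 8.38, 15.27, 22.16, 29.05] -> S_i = 1.49 + 6.89*i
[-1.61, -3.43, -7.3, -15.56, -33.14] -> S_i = -1.61*2.13^i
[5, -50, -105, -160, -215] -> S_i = 5 + -55*i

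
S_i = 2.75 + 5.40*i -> [2.75, 8.15, 13.55, 18.95, 24.35]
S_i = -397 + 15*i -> [-397, -382, -367, -352, -337]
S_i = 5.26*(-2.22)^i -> [5.26, -11.68, 25.92, -57.55, 127.76]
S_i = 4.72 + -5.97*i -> [4.72, -1.25, -7.22, -13.19, -19.16]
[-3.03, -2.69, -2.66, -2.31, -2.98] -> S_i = Random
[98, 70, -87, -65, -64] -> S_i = Random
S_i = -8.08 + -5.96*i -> [-8.08, -14.04, -20.0, -25.96, -31.92]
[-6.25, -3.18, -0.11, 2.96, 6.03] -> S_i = -6.25 + 3.07*i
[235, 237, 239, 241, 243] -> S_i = 235 + 2*i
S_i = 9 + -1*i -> [9, 8, 7, 6, 5]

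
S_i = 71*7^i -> [71, 497, 3479, 24353, 170471]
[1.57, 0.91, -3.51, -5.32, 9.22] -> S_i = Random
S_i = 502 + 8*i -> [502, 510, 518, 526, 534]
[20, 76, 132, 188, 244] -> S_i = 20 + 56*i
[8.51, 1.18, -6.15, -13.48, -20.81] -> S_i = 8.51 + -7.33*i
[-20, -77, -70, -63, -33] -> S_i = Random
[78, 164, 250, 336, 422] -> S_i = 78 + 86*i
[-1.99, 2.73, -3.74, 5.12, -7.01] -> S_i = -1.99*(-1.37)^i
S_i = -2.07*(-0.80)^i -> [-2.07, 1.66, -1.32, 1.06, -0.85]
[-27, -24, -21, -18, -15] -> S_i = -27 + 3*i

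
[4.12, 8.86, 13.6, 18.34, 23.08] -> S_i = 4.12 + 4.74*i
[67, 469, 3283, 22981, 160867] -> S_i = 67*7^i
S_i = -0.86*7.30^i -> [-0.86, -6.28, -45.83, -334.55, -2442.25]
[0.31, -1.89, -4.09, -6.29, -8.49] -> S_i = 0.31 + -2.20*i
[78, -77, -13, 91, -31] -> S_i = Random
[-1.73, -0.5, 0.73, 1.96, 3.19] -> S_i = -1.73 + 1.23*i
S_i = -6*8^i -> [-6, -48, -384, -3072, -24576]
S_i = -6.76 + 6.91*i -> [-6.76, 0.15, 7.06, 13.97, 20.88]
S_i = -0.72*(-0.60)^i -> [-0.72, 0.43, -0.26, 0.16, -0.09]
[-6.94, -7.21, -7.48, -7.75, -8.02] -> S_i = -6.94 + -0.27*i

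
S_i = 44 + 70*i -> [44, 114, 184, 254, 324]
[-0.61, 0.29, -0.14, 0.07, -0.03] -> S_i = -0.61*(-0.48)^i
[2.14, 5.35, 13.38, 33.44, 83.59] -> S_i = 2.14*2.50^i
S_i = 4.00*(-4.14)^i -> [4.0, -16.56, 68.56, -283.83, 1175.06]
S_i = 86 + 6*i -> [86, 92, 98, 104, 110]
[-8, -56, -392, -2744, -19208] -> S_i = -8*7^i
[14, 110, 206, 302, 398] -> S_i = 14 + 96*i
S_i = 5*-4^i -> [5, -20, 80, -320, 1280]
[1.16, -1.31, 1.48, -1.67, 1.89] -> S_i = 1.16*(-1.13)^i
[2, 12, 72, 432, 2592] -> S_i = 2*6^i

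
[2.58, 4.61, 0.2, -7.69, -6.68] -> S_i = Random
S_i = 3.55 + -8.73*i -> [3.55, -5.18, -13.91, -22.64, -31.37]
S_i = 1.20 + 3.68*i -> [1.2, 4.88, 8.56, 12.24, 15.92]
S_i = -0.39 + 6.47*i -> [-0.39, 6.08, 12.55, 19.02, 25.49]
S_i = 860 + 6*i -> [860, 866, 872, 878, 884]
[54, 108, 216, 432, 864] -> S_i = 54*2^i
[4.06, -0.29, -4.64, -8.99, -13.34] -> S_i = 4.06 + -4.35*i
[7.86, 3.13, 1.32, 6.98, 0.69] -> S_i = Random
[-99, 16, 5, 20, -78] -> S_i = Random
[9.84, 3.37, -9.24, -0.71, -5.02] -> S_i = Random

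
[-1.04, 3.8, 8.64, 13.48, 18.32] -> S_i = -1.04 + 4.84*i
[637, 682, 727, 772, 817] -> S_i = 637 + 45*i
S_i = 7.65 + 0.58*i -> [7.65, 8.23, 8.81, 9.39, 9.97]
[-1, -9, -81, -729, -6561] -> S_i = -1*9^i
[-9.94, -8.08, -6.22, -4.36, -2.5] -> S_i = -9.94 + 1.86*i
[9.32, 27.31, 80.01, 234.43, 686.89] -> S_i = 9.32*2.93^i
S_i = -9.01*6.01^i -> [-9.01, -54.15, -325.44, -1955.91, -11755.0]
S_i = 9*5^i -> [9, 45, 225, 1125, 5625]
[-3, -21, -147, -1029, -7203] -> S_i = -3*7^i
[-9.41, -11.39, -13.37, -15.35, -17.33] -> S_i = -9.41 + -1.98*i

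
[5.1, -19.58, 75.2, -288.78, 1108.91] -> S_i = 5.10*(-3.84)^i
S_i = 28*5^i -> [28, 140, 700, 3500, 17500]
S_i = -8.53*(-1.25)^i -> [-8.53, 10.66, -13.33, 16.66, -20.83]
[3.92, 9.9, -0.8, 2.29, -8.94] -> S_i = Random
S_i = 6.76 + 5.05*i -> [6.76, 11.81, 16.86, 21.91, 26.96]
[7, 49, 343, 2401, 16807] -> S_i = 7*7^i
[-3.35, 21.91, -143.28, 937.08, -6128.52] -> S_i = -3.35*(-6.54)^i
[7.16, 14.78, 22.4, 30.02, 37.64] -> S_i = 7.16 + 7.62*i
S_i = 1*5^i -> [1, 5, 25, 125, 625]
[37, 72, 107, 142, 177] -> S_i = 37 + 35*i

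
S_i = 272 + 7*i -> [272, 279, 286, 293, 300]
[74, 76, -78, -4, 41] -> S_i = Random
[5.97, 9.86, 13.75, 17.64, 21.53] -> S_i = 5.97 + 3.89*i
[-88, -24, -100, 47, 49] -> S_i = Random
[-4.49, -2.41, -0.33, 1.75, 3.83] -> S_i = -4.49 + 2.08*i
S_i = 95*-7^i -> [95, -665, 4655, -32585, 228095]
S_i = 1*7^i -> [1, 7, 49, 343, 2401]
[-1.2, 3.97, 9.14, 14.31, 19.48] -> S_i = -1.20 + 5.17*i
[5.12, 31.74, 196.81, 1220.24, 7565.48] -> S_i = 5.12*6.20^i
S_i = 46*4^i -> [46, 184, 736, 2944, 11776]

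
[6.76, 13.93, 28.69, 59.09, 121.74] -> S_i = 6.76*2.06^i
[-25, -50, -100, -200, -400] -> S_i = -25*2^i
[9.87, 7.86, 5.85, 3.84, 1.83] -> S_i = 9.87 + -2.01*i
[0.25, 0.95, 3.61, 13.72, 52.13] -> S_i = 0.25*3.80^i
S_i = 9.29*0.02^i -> [9.29, 0.19, 0.0, 0.0, 0.0]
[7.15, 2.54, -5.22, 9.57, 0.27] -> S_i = Random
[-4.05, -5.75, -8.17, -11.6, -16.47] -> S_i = -4.05*1.42^i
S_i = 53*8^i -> [53, 424, 3392, 27136, 217088]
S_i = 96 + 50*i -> [96, 146, 196, 246, 296]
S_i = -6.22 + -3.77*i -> [-6.22, -9.99, -13.76, -17.53, -21.3]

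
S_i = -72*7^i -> [-72, -504, -3528, -24696, -172872]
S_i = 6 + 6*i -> [6, 12, 18, 24, 30]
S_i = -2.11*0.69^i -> [-2.11, -1.46, -1.0, -0.69, -0.48]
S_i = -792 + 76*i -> [-792, -716, -640, -564, -488]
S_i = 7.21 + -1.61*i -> [7.21, 5.6, 3.99, 2.38, 0.77]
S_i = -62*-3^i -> [-62, 186, -558, 1674, -5022]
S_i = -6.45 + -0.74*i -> [-6.45, -7.19, -7.93, -8.67, -9.41]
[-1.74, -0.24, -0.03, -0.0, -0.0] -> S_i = -1.74*0.14^i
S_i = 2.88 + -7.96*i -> [2.88, -5.08, -13.04, -21.0, -28.96]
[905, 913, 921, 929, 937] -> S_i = 905 + 8*i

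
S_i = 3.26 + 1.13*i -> [3.26, 4.39, 5.52, 6.65, 7.78]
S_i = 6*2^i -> [6, 12, 24, 48, 96]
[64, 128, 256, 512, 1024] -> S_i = 64*2^i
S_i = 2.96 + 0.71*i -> [2.96, 3.67, 4.38, 5.09, 5.8]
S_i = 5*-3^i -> [5, -15, 45, -135, 405]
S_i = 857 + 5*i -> [857, 862, 867, 872, 877]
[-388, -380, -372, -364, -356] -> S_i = -388 + 8*i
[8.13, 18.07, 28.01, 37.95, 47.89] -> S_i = 8.13 + 9.94*i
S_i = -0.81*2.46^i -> [-0.81, -1.99, -4.9, -12.06, -29.66]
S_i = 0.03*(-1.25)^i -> [0.03, -0.04, 0.05, -0.06, 0.07]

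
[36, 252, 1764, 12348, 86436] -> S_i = 36*7^i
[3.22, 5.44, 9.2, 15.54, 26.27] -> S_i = 3.22*1.69^i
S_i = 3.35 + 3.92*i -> [3.35, 7.27, 11.19, 15.11, 19.03]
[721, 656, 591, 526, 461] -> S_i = 721 + -65*i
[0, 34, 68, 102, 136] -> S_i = 0 + 34*i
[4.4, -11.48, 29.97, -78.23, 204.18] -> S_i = 4.40*(-2.61)^i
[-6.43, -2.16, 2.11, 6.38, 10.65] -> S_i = -6.43 + 4.27*i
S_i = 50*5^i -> [50, 250, 1250, 6250, 31250]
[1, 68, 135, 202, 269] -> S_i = 1 + 67*i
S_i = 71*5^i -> [71, 355, 1775, 8875, 44375]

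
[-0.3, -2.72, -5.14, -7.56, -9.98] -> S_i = -0.30 + -2.42*i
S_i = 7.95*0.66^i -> [7.95, 5.25, 3.46, 2.29, 1.51]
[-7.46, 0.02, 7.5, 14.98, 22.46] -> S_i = -7.46 + 7.48*i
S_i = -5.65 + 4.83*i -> [-5.65, -0.82, 4.01, 8.84, 13.67]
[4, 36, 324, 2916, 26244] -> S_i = 4*9^i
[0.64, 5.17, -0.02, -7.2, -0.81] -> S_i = Random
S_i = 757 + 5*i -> [757, 762, 767, 772, 777]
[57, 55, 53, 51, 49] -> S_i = 57 + -2*i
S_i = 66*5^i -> [66, 330, 1650, 8250, 41250]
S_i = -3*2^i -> [-3, -6, -12, -24, -48]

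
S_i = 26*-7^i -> [26, -182, 1274, -8918, 62426]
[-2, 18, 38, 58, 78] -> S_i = -2 + 20*i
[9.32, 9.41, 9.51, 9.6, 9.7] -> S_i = 9.32*1.01^i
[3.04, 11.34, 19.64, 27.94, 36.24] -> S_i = 3.04 + 8.30*i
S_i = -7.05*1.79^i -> [-7.05, -12.62, -22.59, -40.43, -72.38]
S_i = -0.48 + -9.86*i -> [-0.48, -10.34, -20.2, -30.06, -39.92]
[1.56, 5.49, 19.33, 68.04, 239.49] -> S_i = 1.56*3.52^i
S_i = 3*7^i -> [3, 21, 147, 1029, 7203]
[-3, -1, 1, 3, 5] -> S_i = -3 + 2*i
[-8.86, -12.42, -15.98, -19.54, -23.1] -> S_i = -8.86 + -3.56*i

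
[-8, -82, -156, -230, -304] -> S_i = -8 + -74*i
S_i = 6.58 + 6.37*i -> [6.58, 12.95, 19.32, 25.69, 32.06]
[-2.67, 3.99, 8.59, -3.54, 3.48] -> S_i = Random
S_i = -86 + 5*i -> [-86, -81, -76, -71, -66]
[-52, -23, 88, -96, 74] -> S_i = Random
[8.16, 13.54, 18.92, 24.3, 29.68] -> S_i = 8.16 + 5.38*i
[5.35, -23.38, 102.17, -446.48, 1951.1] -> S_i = 5.35*(-4.37)^i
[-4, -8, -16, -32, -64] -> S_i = -4*2^i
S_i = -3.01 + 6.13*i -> [-3.01, 3.12, 9.25, 15.38, 21.51]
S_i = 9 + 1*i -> [9, 10, 11, 12, 13]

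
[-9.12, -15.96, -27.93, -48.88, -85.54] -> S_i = -9.12*1.75^i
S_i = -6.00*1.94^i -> [-6.0, -11.64, -22.58, -43.81, -84.99]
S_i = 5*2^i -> [5, 10, 20, 40, 80]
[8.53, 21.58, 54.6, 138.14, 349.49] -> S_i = 8.53*2.53^i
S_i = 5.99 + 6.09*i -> [5.99, 12.08, 18.17, 24.26, 30.35]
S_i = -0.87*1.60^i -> [-0.87, -1.39, -2.23, -3.56, -5.7]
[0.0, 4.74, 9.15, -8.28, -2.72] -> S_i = Random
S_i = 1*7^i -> [1, 7, 49, 343, 2401]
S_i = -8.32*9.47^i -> [-8.32, -78.79, -746.15, -7065.99, -66914.96]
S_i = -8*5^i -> [-8, -40, -200, -1000, -5000]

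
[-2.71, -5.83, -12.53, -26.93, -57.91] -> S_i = -2.71*2.15^i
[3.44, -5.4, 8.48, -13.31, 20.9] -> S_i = 3.44*(-1.57)^i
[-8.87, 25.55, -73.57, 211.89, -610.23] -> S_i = -8.87*(-2.88)^i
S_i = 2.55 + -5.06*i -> [2.55, -2.51, -7.57, -12.63, -17.69]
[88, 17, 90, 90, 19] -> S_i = Random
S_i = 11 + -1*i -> [11, 10, 9, 8, 7]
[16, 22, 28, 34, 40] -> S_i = 16 + 6*i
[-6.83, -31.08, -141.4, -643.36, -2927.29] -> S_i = -6.83*4.55^i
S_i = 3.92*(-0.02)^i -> [3.92, -0.08, 0.0, -0.0, 0.0]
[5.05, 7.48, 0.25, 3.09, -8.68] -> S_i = Random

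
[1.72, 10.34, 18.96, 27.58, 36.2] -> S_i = 1.72 + 8.62*i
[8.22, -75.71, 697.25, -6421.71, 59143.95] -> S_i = 8.22*(-9.21)^i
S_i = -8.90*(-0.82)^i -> [-8.9, 7.3, -5.98, 4.91, -4.02]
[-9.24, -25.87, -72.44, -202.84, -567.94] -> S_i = -9.24*2.80^i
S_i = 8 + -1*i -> [8, 7, 6, 5, 4]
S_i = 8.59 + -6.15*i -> [8.59, 2.44, -3.71, -9.86, -16.01]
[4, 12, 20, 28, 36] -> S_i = 4 + 8*i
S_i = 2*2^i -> [2, 4, 8, 16, 32]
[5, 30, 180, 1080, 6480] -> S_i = 5*6^i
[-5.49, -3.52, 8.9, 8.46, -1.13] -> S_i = Random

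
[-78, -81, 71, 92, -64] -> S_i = Random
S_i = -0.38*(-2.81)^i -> [-0.38, 1.07, -3.0, 8.43, -23.69]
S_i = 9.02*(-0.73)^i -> [9.02, -6.58, 4.81, -3.51, 2.56]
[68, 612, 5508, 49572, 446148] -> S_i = 68*9^i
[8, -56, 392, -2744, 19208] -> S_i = 8*-7^i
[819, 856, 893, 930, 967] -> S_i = 819 + 37*i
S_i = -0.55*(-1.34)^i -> [-0.55, 0.74, -0.99, 1.32, -1.77]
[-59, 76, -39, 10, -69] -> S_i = Random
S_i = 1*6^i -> [1, 6, 36, 216, 1296]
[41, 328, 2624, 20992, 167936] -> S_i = 41*8^i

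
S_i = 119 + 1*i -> [119, 120, 121, 122, 123]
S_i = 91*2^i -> [91, 182, 364, 728, 1456]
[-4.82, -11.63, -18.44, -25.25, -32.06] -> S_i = -4.82 + -6.81*i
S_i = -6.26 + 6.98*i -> [-6.26, 0.72, 7.7, 14.68, 21.66]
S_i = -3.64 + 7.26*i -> [-3.64, 3.62, 10.88, 18.14, 25.4]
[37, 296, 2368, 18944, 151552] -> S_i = 37*8^i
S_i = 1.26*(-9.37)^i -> [1.26, -11.81, 110.62, -1036.55, 9712.45]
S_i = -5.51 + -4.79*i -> [-5.51, -10.3, -15.09, -19.88, -24.67]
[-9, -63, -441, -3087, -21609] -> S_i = -9*7^i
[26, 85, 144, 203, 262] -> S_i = 26 + 59*i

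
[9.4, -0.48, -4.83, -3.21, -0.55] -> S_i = Random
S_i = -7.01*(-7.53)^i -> [-7.01, 52.79, -397.47, 2992.97, -22537.09]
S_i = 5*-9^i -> [5, -45, 405, -3645, 32805]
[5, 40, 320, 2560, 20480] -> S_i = 5*8^i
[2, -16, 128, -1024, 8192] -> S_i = 2*-8^i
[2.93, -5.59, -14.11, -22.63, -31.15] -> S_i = 2.93 + -8.52*i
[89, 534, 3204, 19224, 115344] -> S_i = 89*6^i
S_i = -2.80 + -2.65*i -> [-2.8, -5.45, -8.1, -10.75, -13.4]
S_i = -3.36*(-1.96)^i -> [-3.36, 6.59, -12.91, 25.3, -49.59]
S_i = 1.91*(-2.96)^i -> [1.91, -5.65, 16.73, -49.53, 146.62]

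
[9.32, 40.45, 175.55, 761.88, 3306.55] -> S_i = 9.32*4.34^i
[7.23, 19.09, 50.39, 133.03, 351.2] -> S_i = 7.23*2.64^i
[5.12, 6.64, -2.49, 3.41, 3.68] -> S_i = Random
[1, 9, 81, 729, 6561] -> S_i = 1*9^i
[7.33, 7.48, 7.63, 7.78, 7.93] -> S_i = 7.33 + 0.15*i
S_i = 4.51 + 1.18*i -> [4.51, 5.69, 6.87, 8.05, 9.23]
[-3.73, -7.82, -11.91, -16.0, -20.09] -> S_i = -3.73 + -4.09*i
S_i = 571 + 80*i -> [571, 651, 731, 811, 891]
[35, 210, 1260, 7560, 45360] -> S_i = 35*6^i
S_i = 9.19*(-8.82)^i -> [9.19, -81.06, 714.91, -6305.53, 55614.73]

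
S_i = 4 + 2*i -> [4, 6, 8, 10, 12]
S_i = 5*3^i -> [5, 15, 45, 135, 405]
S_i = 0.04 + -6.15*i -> [0.04, -6.11, -12.26, -18.41, -24.56]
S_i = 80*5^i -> [80, 400, 2000, 10000, 50000]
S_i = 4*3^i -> [4, 12, 36, 108, 324]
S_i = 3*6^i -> [3, 18, 108, 648, 3888]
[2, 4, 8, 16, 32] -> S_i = 2*2^i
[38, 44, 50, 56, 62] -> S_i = 38 + 6*i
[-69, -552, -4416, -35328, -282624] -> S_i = -69*8^i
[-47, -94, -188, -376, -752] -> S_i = -47*2^i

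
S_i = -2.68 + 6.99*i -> [-2.68, 4.31, 11.3, 18.29, 25.28]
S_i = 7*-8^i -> [7, -56, 448, -3584, 28672]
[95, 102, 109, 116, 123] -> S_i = 95 + 7*i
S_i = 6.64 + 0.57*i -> [6.64, 7.21, 7.78, 8.35, 8.92]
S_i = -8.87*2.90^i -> [-8.87, -25.72, -74.6, -216.33, -627.36]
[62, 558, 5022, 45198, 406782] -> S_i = 62*9^i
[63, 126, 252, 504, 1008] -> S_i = 63*2^i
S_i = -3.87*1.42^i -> [-3.87, -5.5, -7.8, -11.08, -15.73]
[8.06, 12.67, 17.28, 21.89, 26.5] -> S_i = 8.06 + 4.61*i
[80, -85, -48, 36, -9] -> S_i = Random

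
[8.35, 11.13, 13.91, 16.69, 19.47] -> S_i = 8.35 + 2.78*i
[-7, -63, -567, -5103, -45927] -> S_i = -7*9^i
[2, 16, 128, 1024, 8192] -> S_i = 2*8^i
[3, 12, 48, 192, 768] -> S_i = 3*4^i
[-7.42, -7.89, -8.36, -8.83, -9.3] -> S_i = -7.42 + -0.47*i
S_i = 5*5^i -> [5, 25, 125, 625, 3125]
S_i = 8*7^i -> [8, 56, 392, 2744, 19208]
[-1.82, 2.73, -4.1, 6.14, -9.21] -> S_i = -1.82*(-1.50)^i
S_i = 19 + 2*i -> [19, 21, 23, 25, 27]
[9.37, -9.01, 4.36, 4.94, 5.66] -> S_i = Random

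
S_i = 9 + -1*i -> [9, 8, 7, 6, 5]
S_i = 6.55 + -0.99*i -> [6.55, 5.56, 4.57, 3.58, 2.59]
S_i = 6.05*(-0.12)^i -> [6.05, -0.73, 0.09, -0.01, 0.0]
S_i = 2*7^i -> [2, 14, 98, 686, 4802]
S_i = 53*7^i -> [53, 371, 2597, 18179, 127253]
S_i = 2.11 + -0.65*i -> [2.11, 1.46, 0.81, 0.16, -0.49]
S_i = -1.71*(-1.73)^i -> [-1.71, 2.96, -5.12, 8.85, -15.32]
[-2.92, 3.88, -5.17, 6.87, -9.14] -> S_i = -2.92*(-1.33)^i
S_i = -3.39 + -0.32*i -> [-3.39, -3.71, -4.03, -4.35, -4.67]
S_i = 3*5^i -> [3, 15, 75, 375, 1875]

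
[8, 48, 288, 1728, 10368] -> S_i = 8*6^i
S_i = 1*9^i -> [1, 9, 81, 729, 6561]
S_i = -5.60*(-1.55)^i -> [-5.6, 8.68, -13.45, 20.85, -32.32]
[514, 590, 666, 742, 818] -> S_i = 514 + 76*i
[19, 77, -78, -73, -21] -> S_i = Random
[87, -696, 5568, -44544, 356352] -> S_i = 87*-8^i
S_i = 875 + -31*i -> [875, 844, 813, 782, 751]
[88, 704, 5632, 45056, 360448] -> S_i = 88*8^i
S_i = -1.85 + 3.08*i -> [-1.85, 1.23, 4.31, 7.39, 10.47]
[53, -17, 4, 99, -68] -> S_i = Random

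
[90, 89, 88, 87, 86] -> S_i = 90 + -1*i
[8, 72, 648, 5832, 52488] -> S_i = 8*9^i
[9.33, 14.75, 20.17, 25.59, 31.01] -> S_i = 9.33 + 5.42*i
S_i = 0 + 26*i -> [0, 26, 52, 78, 104]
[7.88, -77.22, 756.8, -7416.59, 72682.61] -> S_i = 7.88*(-9.80)^i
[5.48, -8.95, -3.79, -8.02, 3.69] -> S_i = Random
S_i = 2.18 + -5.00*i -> [2.18, -2.82, -7.82, -12.82, -17.82]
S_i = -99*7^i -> [-99, -693, -4851, -33957, -237699]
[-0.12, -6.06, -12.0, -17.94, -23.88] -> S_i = -0.12 + -5.94*i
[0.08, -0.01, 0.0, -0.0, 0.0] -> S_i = 0.08*(-0.09)^i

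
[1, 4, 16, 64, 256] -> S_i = 1*4^i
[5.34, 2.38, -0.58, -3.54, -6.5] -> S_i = 5.34 + -2.96*i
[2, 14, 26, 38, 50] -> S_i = 2 + 12*i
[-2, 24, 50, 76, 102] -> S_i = -2 + 26*i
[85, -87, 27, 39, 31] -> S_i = Random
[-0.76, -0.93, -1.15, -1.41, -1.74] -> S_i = -0.76*1.23^i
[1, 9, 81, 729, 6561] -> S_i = 1*9^i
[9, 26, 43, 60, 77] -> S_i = 9 + 17*i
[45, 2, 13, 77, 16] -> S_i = Random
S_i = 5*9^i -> [5, 45, 405, 3645, 32805]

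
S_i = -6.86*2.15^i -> [-6.86, -14.75, -31.71, -68.18, -146.58]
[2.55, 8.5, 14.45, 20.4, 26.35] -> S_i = 2.55 + 5.95*i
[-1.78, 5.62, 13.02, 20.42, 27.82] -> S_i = -1.78 + 7.40*i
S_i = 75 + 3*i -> [75, 78, 81, 84, 87]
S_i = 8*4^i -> [8, 32, 128, 512, 2048]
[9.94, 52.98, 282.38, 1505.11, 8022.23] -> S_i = 9.94*5.33^i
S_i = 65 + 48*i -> [65, 113, 161, 209, 257]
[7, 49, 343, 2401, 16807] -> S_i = 7*7^i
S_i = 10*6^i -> [10, 60, 360, 2160, 12960]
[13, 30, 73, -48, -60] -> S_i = Random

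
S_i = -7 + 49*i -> [-7, 42, 91, 140, 189]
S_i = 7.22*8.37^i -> [7.22, 60.43, 505.81, 4233.64, 35435.54]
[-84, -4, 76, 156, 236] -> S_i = -84 + 80*i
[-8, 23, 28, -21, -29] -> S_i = Random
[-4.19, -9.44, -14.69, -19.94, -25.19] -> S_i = -4.19 + -5.25*i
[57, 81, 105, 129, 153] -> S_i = 57 + 24*i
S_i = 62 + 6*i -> [62, 68, 74, 80, 86]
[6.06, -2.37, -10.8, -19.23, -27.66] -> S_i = 6.06 + -8.43*i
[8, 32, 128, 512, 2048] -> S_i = 8*4^i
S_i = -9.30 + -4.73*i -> [-9.3, -14.03, -18.76, -23.49, -28.22]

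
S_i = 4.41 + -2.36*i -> [4.41, 2.05, -0.31, -2.67, -5.03]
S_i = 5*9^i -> [5, 45, 405, 3645, 32805]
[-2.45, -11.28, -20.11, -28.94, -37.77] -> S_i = -2.45 + -8.83*i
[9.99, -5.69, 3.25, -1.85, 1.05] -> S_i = 9.99*(-0.57)^i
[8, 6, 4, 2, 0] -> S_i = 8 + -2*i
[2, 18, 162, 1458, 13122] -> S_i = 2*9^i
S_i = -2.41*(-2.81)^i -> [-2.41, 6.77, -19.03, 53.47, -150.26]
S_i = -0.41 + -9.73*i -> [-0.41, -10.14, -19.87, -29.6, -39.33]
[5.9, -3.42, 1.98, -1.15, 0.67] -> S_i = 5.90*(-0.58)^i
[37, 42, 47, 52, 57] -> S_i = 37 + 5*i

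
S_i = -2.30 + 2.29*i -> [-2.3, -0.01, 2.28, 4.57, 6.86]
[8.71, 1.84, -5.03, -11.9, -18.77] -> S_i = 8.71 + -6.87*i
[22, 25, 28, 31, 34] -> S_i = 22 + 3*i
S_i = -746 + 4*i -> [-746, -742, -738, -734, -730]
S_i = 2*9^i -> [2, 18, 162, 1458, 13122]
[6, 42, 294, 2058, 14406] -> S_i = 6*7^i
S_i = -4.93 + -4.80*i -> [-4.93, -9.73, -14.53, -19.33, -24.13]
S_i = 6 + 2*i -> [6, 8, 10, 12, 14]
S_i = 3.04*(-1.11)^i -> [3.04, -3.37, 3.75, -4.16, 4.61]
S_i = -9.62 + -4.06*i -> [-9.62, -13.68, -17.74, -21.8, -25.86]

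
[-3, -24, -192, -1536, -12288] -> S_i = -3*8^i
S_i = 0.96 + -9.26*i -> [0.96, -8.3, -17.56, -26.82, -36.08]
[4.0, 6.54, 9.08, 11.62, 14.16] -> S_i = 4.00 + 2.54*i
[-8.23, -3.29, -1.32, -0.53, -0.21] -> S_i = -8.23*0.40^i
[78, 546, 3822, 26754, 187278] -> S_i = 78*7^i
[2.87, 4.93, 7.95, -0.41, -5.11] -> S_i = Random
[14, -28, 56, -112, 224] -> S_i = 14*-2^i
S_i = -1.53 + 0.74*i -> [-1.53, -0.79, -0.05, 0.69, 1.43]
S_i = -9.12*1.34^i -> [-9.12, -12.22, -16.38, -21.94, -29.4]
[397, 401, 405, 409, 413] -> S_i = 397 + 4*i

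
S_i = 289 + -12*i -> [289, 277, 265, 253, 241]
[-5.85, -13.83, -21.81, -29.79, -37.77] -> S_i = -5.85 + -7.98*i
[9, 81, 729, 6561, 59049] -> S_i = 9*9^i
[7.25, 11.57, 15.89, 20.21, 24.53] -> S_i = 7.25 + 4.32*i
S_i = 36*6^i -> [36, 216, 1296, 7776, 46656]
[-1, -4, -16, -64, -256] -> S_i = -1*4^i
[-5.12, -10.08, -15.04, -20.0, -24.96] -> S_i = -5.12 + -4.96*i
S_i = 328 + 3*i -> [328, 331, 334, 337, 340]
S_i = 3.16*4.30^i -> [3.16, 13.59, 58.43, 251.24, 1080.34]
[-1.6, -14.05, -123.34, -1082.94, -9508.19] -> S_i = -1.60*8.78^i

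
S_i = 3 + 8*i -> [3, 11, 19, 27, 35]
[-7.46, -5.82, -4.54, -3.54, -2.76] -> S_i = -7.46*0.78^i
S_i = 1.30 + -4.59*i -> [1.3, -3.29, -7.88, -12.47, -17.06]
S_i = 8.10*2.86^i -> [8.1, 23.17, 66.25, 189.49, 541.94]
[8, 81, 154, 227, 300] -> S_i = 8 + 73*i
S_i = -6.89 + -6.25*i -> [-6.89, -13.14, -19.39, -25.64, -31.89]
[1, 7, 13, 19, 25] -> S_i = 1 + 6*i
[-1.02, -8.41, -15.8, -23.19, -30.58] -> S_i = -1.02 + -7.39*i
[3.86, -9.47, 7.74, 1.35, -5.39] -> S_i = Random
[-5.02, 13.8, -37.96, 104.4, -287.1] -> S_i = -5.02*(-2.75)^i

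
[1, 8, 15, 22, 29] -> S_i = 1 + 7*i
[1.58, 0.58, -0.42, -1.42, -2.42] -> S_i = 1.58 + -1.00*i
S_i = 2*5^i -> [2, 10, 50, 250, 1250]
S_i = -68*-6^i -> [-68, 408, -2448, 14688, -88128]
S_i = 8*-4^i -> [8, -32, 128, -512, 2048]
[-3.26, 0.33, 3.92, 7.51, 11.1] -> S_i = -3.26 + 3.59*i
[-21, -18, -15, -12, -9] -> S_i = -21 + 3*i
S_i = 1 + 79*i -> [1, 80, 159, 238, 317]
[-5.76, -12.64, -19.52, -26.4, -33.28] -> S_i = -5.76 + -6.88*i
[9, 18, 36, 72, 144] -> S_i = 9*2^i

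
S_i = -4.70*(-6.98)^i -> [-4.7, 32.81, -228.99, 1598.32, -11156.28]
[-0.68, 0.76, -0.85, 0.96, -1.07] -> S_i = -0.68*(-1.12)^i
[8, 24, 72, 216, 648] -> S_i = 8*3^i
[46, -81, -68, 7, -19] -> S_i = Random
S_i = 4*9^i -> [4, 36, 324, 2916, 26244]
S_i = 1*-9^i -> [1, -9, 81, -729, 6561]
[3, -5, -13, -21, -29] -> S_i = 3 + -8*i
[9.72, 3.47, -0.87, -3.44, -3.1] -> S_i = Random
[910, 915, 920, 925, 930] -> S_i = 910 + 5*i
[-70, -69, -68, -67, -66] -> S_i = -70 + 1*i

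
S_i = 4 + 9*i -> [4, 13, 22, 31, 40]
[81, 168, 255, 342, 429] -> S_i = 81 + 87*i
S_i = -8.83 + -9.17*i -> [-8.83, -18.0, -27.17, -36.34, -45.51]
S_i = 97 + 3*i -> [97, 100, 103, 106, 109]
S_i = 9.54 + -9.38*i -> [9.54, 0.16, -9.22, -18.6, -27.98]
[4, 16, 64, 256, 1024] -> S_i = 4*4^i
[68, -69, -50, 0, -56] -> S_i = Random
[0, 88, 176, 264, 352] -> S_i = 0 + 88*i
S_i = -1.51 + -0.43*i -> [-1.51, -1.94, -2.37, -2.8, -3.23]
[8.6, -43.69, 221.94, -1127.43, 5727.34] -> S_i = 8.60*(-5.08)^i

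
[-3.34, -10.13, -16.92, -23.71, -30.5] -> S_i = -3.34 + -6.79*i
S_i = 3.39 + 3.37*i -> [3.39, 6.76, 10.13, 13.5, 16.87]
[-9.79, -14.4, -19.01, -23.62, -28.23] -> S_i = -9.79 + -4.61*i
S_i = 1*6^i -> [1, 6, 36, 216, 1296]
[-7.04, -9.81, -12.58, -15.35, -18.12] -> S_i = -7.04 + -2.77*i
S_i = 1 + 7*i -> [1, 8, 15, 22, 29]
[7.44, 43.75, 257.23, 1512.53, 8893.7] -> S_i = 7.44*5.88^i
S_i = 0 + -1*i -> [0, -1, -2, -3, -4]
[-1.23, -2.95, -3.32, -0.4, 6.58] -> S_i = Random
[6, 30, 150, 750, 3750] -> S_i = 6*5^i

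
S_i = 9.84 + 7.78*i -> [9.84, 17.62, 25.4, 33.18, 40.96]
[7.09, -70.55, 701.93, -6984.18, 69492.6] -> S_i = 7.09*(-9.95)^i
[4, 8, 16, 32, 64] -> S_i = 4*2^i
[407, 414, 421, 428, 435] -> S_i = 407 + 7*i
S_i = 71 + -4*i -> [71, 67, 63, 59, 55]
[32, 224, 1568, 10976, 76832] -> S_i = 32*7^i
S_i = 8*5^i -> [8, 40, 200, 1000, 5000]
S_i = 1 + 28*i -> [1, 29, 57, 85, 113]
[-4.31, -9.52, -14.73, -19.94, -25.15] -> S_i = -4.31 + -5.21*i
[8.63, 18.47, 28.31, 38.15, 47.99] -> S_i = 8.63 + 9.84*i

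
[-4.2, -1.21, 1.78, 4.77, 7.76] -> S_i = -4.20 + 2.99*i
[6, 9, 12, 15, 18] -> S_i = 6 + 3*i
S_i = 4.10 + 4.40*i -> [4.1, 8.5, 12.9, 17.3, 21.7]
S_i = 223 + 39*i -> [223, 262, 301, 340, 379]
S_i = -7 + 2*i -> [-7, -5, -3, -1, 1]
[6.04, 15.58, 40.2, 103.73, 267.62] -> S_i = 6.04*2.58^i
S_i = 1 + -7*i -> [1, -6, -13, -20, -27]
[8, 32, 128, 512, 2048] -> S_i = 8*4^i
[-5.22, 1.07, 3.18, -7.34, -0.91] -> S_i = Random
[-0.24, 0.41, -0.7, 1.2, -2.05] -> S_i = -0.24*(-1.71)^i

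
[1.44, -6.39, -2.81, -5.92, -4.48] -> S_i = Random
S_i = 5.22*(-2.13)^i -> [5.22, -11.12, 23.68, -50.44, 107.45]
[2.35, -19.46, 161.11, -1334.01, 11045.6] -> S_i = 2.35*(-8.28)^i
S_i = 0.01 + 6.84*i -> [0.01, 6.85, 13.69, 20.53, 27.37]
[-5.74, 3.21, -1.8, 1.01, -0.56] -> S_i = -5.74*(-0.56)^i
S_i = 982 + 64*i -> [982, 1046, 1110, 1174, 1238]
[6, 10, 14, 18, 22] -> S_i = 6 + 4*i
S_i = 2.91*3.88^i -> [2.91, 11.29, 43.81, 169.98, 659.51]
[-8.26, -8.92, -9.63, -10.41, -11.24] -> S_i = -8.26*1.08^i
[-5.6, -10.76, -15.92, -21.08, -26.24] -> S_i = -5.60 + -5.16*i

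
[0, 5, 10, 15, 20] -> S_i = 0 + 5*i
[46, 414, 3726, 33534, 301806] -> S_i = 46*9^i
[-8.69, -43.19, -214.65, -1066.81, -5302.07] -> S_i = -8.69*4.97^i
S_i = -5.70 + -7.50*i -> [-5.7, -13.2, -20.7, -28.2, -35.7]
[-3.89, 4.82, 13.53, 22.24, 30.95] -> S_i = -3.89 + 8.71*i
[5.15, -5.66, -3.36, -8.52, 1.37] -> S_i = Random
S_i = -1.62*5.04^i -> [-1.62, -8.16, -41.15, -207.4, -1045.29]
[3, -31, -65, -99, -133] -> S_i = 3 + -34*i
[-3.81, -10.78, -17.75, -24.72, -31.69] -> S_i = -3.81 + -6.97*i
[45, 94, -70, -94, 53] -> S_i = Random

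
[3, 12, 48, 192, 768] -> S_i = 3*4^i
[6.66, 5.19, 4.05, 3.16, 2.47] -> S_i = 6.66*0.78^i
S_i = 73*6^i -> [73, 438, 2628, 15768, 94608]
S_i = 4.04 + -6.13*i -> [4.04, -2.09, -8.22, -14.35, -20.48]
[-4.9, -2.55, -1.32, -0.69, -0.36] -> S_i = -4.90*0.52^i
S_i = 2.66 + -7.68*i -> [2.66, -5.02, -12.7, -20.38, -28.06]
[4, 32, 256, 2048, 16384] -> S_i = 4*8^i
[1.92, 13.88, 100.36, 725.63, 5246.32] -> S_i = 1.92*7.23^i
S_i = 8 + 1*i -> [8, 9, 10, 11, 12]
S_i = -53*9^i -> [-53, -477, -4293, -38637, -347733]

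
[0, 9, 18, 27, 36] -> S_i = 0 + 9*i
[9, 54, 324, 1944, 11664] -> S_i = 9*6^i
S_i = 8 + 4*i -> [8, 12, 16, 20, 24]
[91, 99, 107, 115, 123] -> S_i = 91 + 8*i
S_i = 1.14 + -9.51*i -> [1.14, -8.37, -17.88, -27.39, -36.9]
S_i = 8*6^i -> [8, 48, 288, 1728, 10368]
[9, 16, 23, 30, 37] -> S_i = 9 + 7*i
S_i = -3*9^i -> [-3, -27, -243, -2187, -19683]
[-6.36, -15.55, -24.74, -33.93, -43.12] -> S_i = -6.36 + -9.19*i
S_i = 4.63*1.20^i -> [4.63, 5.56, 6.67, 8.0, 9.6]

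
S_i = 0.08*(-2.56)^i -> [0.08, -0.2, 0.52, -1.34, 3.44]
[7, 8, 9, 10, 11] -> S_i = 7 + 1*i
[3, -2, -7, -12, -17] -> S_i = 3 + -5*i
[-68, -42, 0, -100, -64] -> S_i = Random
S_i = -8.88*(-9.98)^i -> [-8.88, 88.62, -884.45, 8826.83, -88091.73]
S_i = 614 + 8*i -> [614, 622, 630, 638, 646]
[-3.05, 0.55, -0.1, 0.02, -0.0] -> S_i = -3.05*(-0.18)^i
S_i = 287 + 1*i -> [287, 288, 289, 290, 291]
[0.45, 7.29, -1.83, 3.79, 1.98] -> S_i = Random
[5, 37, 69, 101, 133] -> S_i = 5 + 32*i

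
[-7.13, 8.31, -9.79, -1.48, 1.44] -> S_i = Random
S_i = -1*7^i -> [-1, -7, -49, -343, -2401]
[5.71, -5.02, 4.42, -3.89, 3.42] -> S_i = 5.71*(-0.88)^i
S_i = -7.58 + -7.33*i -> [-7.58, -14.91, -22.24, -29.57, -36.9]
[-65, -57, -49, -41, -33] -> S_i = -65 + 8*i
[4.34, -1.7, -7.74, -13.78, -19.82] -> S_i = 4.34 + -6.04*i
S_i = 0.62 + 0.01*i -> [0.62, 0.63, 0.64, 0.65, 0.66]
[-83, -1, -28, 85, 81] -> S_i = Random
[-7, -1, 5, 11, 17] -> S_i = -7 + 6*i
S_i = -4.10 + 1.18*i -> [-4.1, -2.92, -1.74, -0.56, 0.62]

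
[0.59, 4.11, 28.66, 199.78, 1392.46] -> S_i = 0.59*6.97^i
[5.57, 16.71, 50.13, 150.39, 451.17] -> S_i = 5.57*3.00^i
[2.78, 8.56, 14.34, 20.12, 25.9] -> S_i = 2.78 + 5.78*i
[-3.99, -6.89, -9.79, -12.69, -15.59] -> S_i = -3.99 + -2.90*i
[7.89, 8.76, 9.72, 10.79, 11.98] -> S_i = 7.89*1.11^i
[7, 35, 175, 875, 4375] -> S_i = 7*5^i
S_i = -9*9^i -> [-9, -81, -729, -6561, -59049]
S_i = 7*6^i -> [7, 42, 252, 1512, 9072]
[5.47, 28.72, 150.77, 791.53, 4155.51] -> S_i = 5.47*5.25^i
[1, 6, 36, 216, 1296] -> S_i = 1*6^i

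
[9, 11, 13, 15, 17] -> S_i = 9 + 2*i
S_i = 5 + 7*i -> [5, 12, 19, 26, 33]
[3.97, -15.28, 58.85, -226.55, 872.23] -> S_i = 3.97*(-3.85)^i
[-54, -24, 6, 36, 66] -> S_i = -54 + 30*i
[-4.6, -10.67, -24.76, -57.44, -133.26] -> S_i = -4.60*2.32^i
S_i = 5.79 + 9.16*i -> [5.79, 14.95, 24.11, 33.27, 42.43]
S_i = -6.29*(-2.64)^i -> [-6.29, 16.61, -43.84, 115.73, -305.54]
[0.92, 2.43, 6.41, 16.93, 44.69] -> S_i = 0.92*2.64^i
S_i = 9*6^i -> [9, 54, 324, 1944, 11664]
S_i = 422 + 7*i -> [422, 429, 436, 443, 450]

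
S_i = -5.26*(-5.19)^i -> [-5.26, 27.3, -141.68, 735.34, -3816.41]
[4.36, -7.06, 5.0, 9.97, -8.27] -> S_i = Random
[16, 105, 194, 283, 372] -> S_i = 16 + 89*i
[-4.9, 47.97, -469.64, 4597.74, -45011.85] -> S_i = -4.90*(-9.79)^i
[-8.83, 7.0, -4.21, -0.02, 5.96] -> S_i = Random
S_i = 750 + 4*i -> [750, 754, 758, 762, 766]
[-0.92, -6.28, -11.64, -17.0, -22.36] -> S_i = -0.92 + -5.36*i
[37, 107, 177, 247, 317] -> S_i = 37 + 70*i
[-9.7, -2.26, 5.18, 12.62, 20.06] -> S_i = -9.70 + 7.44*i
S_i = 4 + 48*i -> [4, 52, 100, 148, 196]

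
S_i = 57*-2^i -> [57, -114, 228, -456, 912]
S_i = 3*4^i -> [3, 12, 48, 192, 768]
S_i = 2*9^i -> [2, 18, 162, 1458, 13122]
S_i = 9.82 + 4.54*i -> [9.82, 14.36, 18.9, 23.44, 27.98]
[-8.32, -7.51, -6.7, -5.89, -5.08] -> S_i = -8.32 + 0.81*i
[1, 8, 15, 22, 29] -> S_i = 1 + 7*i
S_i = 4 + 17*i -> [4, 21, 38, 55, 72]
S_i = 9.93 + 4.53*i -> [9.93, 14.46, 18.99, 23.52, 28.05]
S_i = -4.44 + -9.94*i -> [-4.44, -14.38, -24.32, -34.26, -44.2]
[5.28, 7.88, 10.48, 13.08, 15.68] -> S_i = 5.28 + 2.60*i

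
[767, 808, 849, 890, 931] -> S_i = 767 + 41*i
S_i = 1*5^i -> [1, 5, 25, 125, 625]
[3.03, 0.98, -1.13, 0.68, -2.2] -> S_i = Random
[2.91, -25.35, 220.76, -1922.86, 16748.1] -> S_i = 2.91*(-8.71)^i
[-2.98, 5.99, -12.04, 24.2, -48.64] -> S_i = -2.98*(-2.01)^i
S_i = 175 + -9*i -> [175, 166, 157, 148, 139]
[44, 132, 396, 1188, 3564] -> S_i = 44*3^i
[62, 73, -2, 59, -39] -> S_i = Random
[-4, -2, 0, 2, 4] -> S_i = -4 + 2*i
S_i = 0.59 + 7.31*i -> [0.59, 7.9, 15.21, 22.52, 29.83]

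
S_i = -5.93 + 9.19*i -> [-5.93, 3.26, 12.45, 21.64, 30.83]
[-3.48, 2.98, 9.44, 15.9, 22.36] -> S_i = -3.48 + 6.46*i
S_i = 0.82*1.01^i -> [0.82, 0.83, 0.84, 0.84, 0.85]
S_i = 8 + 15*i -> [8, 23, 38, 53, 68]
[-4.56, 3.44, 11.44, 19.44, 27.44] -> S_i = -4.56 + 8.00*i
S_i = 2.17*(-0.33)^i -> [2.17, -0.72, 0.24, -0.08, 0.03]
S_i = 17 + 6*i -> [17, 23, 29, 35, 41]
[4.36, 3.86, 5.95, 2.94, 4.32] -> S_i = Random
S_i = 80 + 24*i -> [80, 104, 128, 152, 176]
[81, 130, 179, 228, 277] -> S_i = 81 + 49*i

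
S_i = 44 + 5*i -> [44, 49, 54, 59, 64]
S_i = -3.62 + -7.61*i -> [-3.62, -11.23, -18.84, -26.45, -34.06]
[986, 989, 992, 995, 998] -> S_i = 986 + 3*i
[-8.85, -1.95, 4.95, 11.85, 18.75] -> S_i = -8.85 + 6.90*i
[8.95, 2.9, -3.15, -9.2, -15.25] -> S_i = 8.95 + -6.05*i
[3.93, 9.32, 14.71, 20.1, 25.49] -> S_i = 3.93 + 5.39*i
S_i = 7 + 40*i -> [7, 47, 87, 127, 167]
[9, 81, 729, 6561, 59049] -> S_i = 9*9^i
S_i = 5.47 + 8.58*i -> [5.47, 14.05, 22.63, 31.21, 39.79]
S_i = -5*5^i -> [-5, -25, -125, -625, -3125]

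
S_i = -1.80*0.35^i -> [-1.8, -0.63, -0.22, -0.08, -0.03]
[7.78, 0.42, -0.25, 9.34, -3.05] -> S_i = Random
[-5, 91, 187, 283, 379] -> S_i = -5 + 96*i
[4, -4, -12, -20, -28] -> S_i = 4 + -8*i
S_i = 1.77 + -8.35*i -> [1.77, -6.58, -14.93, -23.28, -31.63]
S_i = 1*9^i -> [1, 9, 81, 729, 6561]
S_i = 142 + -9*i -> [142, 133, 124, 115, 106]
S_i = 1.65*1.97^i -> [1.65, 3.25, 6.4, 12.61, 24.85]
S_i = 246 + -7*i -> [246, 239, 232, 225, 218]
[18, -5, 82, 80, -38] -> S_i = Random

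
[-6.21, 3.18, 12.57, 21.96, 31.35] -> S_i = -6.21 + 9.39*i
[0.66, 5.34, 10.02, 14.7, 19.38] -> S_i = 0.66 + 4.68*i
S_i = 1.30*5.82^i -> [1.3, 7.57, 44.03, 256.28, 1491.54]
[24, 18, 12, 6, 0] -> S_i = 24 + -6*i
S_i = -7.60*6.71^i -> [-7.6, -51.0, -342.18, -2296.05, -15406.49]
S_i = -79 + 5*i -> [-79, -74, -69, -64, -59]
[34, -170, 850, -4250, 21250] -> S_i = 34*-5^i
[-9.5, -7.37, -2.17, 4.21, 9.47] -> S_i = Random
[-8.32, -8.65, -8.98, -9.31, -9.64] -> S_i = -8.32 + -0.33*i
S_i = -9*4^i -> [-9, -36, -144, -576, -2304]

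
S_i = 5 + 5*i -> [5, 10, 15, 20, 25]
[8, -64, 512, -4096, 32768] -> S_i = 8*-8^i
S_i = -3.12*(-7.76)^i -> [-3.12, 24.21, -187.88, 1457.94, -11313.62]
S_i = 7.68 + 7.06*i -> [7.68, 14.74, 21.8, 28.86, 35.92]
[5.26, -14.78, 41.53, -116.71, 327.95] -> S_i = 5.26*(-2.81)^i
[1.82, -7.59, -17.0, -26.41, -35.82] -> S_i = 1.82 + -9.41*i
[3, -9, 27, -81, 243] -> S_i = 3*-3^i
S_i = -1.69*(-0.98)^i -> [-1.69, 1.66, -1.62, 1.59, -1.56]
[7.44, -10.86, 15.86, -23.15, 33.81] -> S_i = 7.44*(-1.46)^i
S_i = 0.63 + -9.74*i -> [0.63, -9.11, -18.85, -28.59, -38.33]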